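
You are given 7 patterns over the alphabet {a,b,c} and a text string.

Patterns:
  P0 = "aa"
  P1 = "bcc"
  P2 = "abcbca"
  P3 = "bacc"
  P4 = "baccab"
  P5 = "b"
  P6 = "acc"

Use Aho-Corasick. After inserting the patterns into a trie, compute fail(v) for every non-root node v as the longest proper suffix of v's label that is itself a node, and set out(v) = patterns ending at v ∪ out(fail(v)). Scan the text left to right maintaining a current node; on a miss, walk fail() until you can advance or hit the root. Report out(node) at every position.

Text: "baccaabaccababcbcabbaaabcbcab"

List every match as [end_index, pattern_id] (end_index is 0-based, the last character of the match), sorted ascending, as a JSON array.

Build automaton:
Trie (insert patterns):
  n0 'ε': a→1 b→3
  n1 'a': a→2 b→6 c→16
  n2 'aa': ·  [P0 ends]
  n3 'b': a→11 c→4  [P5 ends]
  n4 'bc': c→5
  n5 'bcc': ·  [P1 ends]
  n6 'ab': c→7
  n7 'abc': b→8
  n8 'abcb': c→9
  n9 'abcbc': a→10
  n10 'abcbca': ·  [P2 ends]
  n11 'ba': c→12
  n12 'bac': c→13
  n13 'bacc': a→14  [P3 ends]
  n14 'bacca': b→15
  n15 'baccab': ·  [P4 ends]
  n16 'ac': c→17
  n17 'acc': ·  [P6 ends]

Failure links (BFS by depth):
  fail(1) 'a': from fail(0)=0 chase 'a': 0 ⇒ 0;  out=∅∪out(0)=∅
  fail(3) 'b': from fail(0)=0 chase 'b': 0 ⇒ 0;  out={5}∪out(0)={5}
  fail(2) 'aa': from fail(1)=0 chase 'a': 0 ⇒ 1;  out={0}∪out(1)={0}
  fail(4) 'bc': from fail(3)=0 chase 'c': 0 ⇒ 0;  out=∅∪out(0)=∅
  fail(6) 'ab': from fail(1)=0 chase 'b': 0 ⇒ 3;  out=∅∪out(3)={5}
  fail(11) 'ba': from fail(3)=0 chase 'a': 0 ⇒ 1;  out=∅∪out(1)=∅
  fail(16) 'ac': from fail(1)=0 chase 'c': 0 ⇒ 0;  out=∅∪out(0)=∅
  fail(5) 'bcc': from fail(4)=0 chase 'c': 0 ⇒ 0;  out={1}∪out(0)={1}
  fail(7) 'abc': from fail(6)=3 chase 'c': 3 ⇒ 4;  out=∅∪out(4)=∅
  fail(12) 'bac': from fail(11)=1 chase 'c': 1 ⇒ 16;  out=∅∪out(16)=∅
  fail(17) 'acc': from fail(16)=0 chase 'c': 0 ⇒ 0;  out={6}∪out(0)={6}
  fail(8) 'abcb': from fail(7)=4 chase 'b': 4→0 ⇒ 3;  out=∅∪out(3)={5}
  fail(13) 'bacc': from fail(12)=16 chase 'c': 16 ⇒ 17;  out={3}∪out(17)={3,6}
  fail(9) 'abcbc': from fail(8)=3 chase 'c': 3 ⇒ 4;  out=∅∪out(4)=∅
  fail(14) 'bacca': from fail(13)=17 chase 'a': 17→0 ⇒ 1;  out=∅∪out(1)=∅
  fail(10) 'abcbca': from fail(9)=4 chase 'a': 4→0 ⇒ 1;  out={2}∪out(1)={2}
  fail(15) 'baccab': from fail(14)=1 chase 'b': 1 ⇒ 6;  out={4}∪out(6)={4,5}

Scan:
pos 0 'b': at 3  → match P5@[0:0]
pos 1 'a': at 11
pos 2 'c': at 12
pos 3 'c': at 13  → match P3@[0:3],P6@[1:3]
pos 4 'a': at 14
pos 5 'a': at 2 (fail-walked)  → match P0@[4:5]
pos 6 'b': at 6 (fail-walked)  → match P5@[6:6]
pos 7 'a': at 11 (fail-walked)
pos 8 'c': at 12
pos 9 'c': at 13  → match P3@[6:9],P6@[7:9]
pos 10 'a': at 14
pos 11 'b': at 15  → match P4@[6:11],P5@[11:11]
pos 12 'a': at 11 (fail-walked)
pos 13 'b': at 6 (fail-walked)  → match P5@[13:13]
pos 14 'c': at 7
pos 15 'b': at 8  → match P5@[15:15]
pos 16 'c': at 9
pos 17 'a': at 10  → match P2@[12:17]
pos 18 'b': at 6 (fail-walked)  → match P5@[18:18]
pos 19 'b': at 3 (fail-walked)  → match P5@[19:19]
pos 20 'a': at 11
pos 21 'a': at 2 (fail-walked)  → match P0@[20:21]
pos 22 'a': at 2 (fail-walked)  → match P0@[21:22]
pos 23 'b': at 6 (fail-walked)  → match P5@[23:23]
pos 24 'c': at 7
pos 25 'b': at 8  → match P5@[25:25]
pos 26 'c': at 9
pos 27 'a': at 10  → match P2@[22:27]
pos 28 'b': at 6 (fail-walked)  → match P5@[28:28]

Result: [[0,5],[3,3],[3,6],[5,0],[6,5],[9,3],[9,6],[11,4],[11,5],[13,5],[15,5],[17,2],[18,5],[19,5],[21,0],[22,0],[23,5],[25,5],[27,2],[28,5]]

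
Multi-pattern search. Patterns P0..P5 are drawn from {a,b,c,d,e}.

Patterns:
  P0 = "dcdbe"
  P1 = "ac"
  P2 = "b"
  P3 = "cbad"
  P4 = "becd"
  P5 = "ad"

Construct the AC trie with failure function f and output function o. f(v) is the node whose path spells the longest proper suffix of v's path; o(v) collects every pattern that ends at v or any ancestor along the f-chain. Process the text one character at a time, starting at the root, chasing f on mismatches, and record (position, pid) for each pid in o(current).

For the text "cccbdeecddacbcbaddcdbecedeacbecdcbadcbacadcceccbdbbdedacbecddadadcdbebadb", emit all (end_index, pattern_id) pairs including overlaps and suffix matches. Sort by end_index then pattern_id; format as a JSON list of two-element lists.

Build:
Trie nodes:
  0='ε' goto a→6 b→8 c→9 d→1
  1='d' goto c→2
  2='dc' goto d→3
  3='dcd' goto b→4
  4='dcdb' goto e→5
  5='dcdbe' goto ·  [P0 ends]
  6='a' goto c→7 d→16
  7='ac' goto ·  [P1 ends]
  8='b' goto e→13  [P2 ends]
  9='c' goto b→10
  10='cb' goto a→11
  11='cba' goto d→12
  12='cbad' goto ·  [P3 ends]
  13='be' goto c→14
  14='bec' goto d→15
  15='becd' goto ·  [P4 ends]
  16='ad' goto ·  [P5 ends]

Failure links (BFS by depth):
  fail(1) 'd': from fail(0)=0 chase 'd': 0 ⇒ 0;  out=∅∪out(0)=∅
  fail(6) 'a': from fail(0)=0 chase 'a': 0 ⇒ 0;  out=∅∪out(0)=∅
  fail(8) 'b': from fail(0)=0 chase 'b': 0 ⇒ 0;  out={2}∪out(0)={2}
  fail(9) 'c': from fail(0)=0 chase 'c': 0 ⇒ 0;  out=∅∪out(0)=∅
  fail(2) 'dc': from fail(1)=0 chase 'c': 0 ⇒ 9;  out=∅∪out(9)=∅
  fail(7) 'ac': from fail(6)=0 chase 'c': 0 ⇒ 9;  out={1}∪out(9)={1}
  fail(10) 'cb': from fail(9)=0 chase 'b': 0 ⇒ 8;  out=∅∪out(8)={2}
  fail(13) 'be': from fail(8)=0 chase 'e': 0 ⇒ 0;  out=∅∪out(0)=∅
  fail(16) 'ad': from fail(6)=0 chase 'd': 0 ⇒ 1;  out={5}∪out(1)={5}
  fail(3) 'dcd': from fail(2)=9 chase 'd': 9→0 ⇒ 1;  out=∅∪out(1)=∅
  fail(11) 'cba': from fail(10)=8 chase 'a': 8→0 ⇒ 6;  out=∅∪out(6)=∅
  fail(14) 'bec': from fail(13)=0 chase 'c': 0 ⇒ 9;  out=∅∪out(9)=∅
  fail(4) 'dcdb': from fail(3)=1 chase 'b': 1→0 ⇒ 8;  out=∅∪out(8)={2}
  fail(12) 'cbad': from fail(11)=6 chase 'd': 6 ⇒ 16;  out={3}∪out(16)={3,5}
  fail(15) 'becd': from fail(14)=9 chase 'd': 9→0 ⇒ 1;  out={4}∪out(1)={4}
  fail(5) 'dcdbe': from fail(4)=8 chase 'e': 8 ⇒ 13;  out={0}∪out(13)={0}

Scan:
pos 0 'c': at 9
pos 1 'c': at 9 ·f
pos 2 'c': at 9 ·f
pos 3 'b': at 10  ** P2@[3:3]
pos 4 'd': at 1 ·f
pos 5 'e': at 0 ·f
pos 6 'e': at 0
pos 7 'c': at 9
pos 8 'd': at 1 ·f
pos 9 'd': at 1 ·f
pos 10 'a': at 6 ·f
pos 11 'c': at 7  ** P1@[10:11]
pos 12 'b': at 10 ·f  ** P2@[12:12]
pos 13 'c': at 9 ·f
pos 14 'b': at 10  ** P2@[14:14]
pos 15 'a': at 11
pos 16 'd': at 12  ** P3@[13:16],P5@[15:16]
pos 17 'd': at 1 ·f
pos 18 'c': at 2
pos 19 'd': at 3
pos 20 'b': at 4  ** P2@[20:20]
pos 21 'e': at 5  ** P0@[17:21]
pos 22 'c': at 14 ·f
pos 23 'e': at 0 ·f
pos 24 'd': at 1
pos 25 'e': at 0 ·f
pos 26 'a': at 6
pos 27 'c': at 7  ** P1@[26:27]
pos 28 'b': at 10 ·f  ** P2@[28:28]
pos 29 'e': at 13 ·f
pos 30 'c': at 14
pos 31 'd': at 15  ** P4@[28:31]
pos 32 'c': at 2 ·f
pos 33 'b': at 10 ·f  ** P2@[33:33]
pos 34 'a': at 11
pos 35 'd': at 12  ** P3@[32:35],P5@[34:35]
pos 36 'c': at 2 ·f
pos 37 'b': at 10 ·f  ** P2@[37:37]
pos 38 'a': at 11
pos 39 'c': at 7 ·f  ** P1@[38:39]
pos 40 'a': at 6 ·f
pos 41 'd': at 16  ** P5@[40:41]
pos 42 'c': at 2 ·f
pos 43 'c': at 9 ·f
pos 44 'e': at 0 ·f
pos 45 'c': at 9
pos 46 'c': at 9 ·f
pos 47 'b': at 10  ** P2@[47:47]
pos 48 'd': at 1 ·f
pos 49 'b': at 8 ·f  ** P2@[49:49]
pos 50 'b': at 8 ·f  ** P2@[50:50]
pos 51 'd': at 1 ·f
pos 52 'e': at 0 ·f
pos 53 'd': at 1
pos 54 'a': at 6 ·f
pos 55 'c': at 7  ** P1@[54:55]
pos 56 'b': at 10 ·f  ** P2@[56:56]
pos 57 'e': at 13 ·f
pos 58 'c': at 14
pos 59 'd': at 15  ** P4@[56:59]
pos 60 'd': at 1 ·f
pos 61 'a': at 6 ·f
pos 62 'd': at 16  ** P5@[61:62]
pos 63 'a': at 6 ·f
pos 64 'd': at 16  ** P5@[63:64]
pos 65 'c': at 2 ·f
pos 66 'd': at 3
pos 67 'b': at 4  ** P2@[67:67]
pos 68 'e': at 5  ** P0@[64:68]
pos 69 'b': at 8 ·f  ** P2@[69:69]
pos 70 'a': at 6 ·f
pos 71 'd': at 16  ** P5@[70:71]
pos 72 'b': at 8 ·f  ** P2@[72:72]

Matches: [[3,2],[11,1],[12,2],[14,2],[16,3],[16,5],[20,2],[21,0],[27,1],[28,2],[31,4],[33,2],[35,3],[35,5],[37,2],[39,1],[41,5],[47,2],[49,2],[50,2],[55,1],[56,2],[59,4],[62,5],[64,5],[67,2],[68,0],[69,2],[71,5],[72,2]]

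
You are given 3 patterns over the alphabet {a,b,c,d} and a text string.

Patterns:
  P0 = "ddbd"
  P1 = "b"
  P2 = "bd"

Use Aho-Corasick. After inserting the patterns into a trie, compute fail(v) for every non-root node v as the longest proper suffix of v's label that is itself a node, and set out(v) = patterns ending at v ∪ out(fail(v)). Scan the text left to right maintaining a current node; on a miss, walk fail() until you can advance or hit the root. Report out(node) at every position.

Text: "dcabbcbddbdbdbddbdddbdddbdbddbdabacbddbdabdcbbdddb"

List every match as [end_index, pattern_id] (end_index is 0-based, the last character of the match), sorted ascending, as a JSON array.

Construct AC machine:
Trie nodes:
  n0 'ε': b→5 d→1
  n1 'd': d→2
  n2 'dd': b→3
  n3 'ddb': d→4
  n4 'ddbd': ·  ←P0
  n5 'b': d→6  ←P1
  n6 'bd': ·  ←P2

BFS fail/out derivation:
  fail(1) 'd': from fail(0)=0 chase 'd': 0 ⇒ 0;  out=∅∪out(0)=∅
  fail(5) 'b': from fail(0)=0 chase 'b': 0 ⇒ 0;  out={1}∪out(0)={1}
  fail(2) 'dd': from fail(1)=0 chase 'd': 0 ⇒ 1;  out=∅∪out(1)=∅
  fail(6) 'bd': from fail(5)=0 chase 'd': 0 ⇒ 1;  out={2}∪out(1)={2}
  fail(3) 'ddb': from fail(2)=1 chase 'b': 1→0 ⇒ 5;  out=∅∪out(5)={1}
  fail(4) 'ddbd': from fail(3)=5 chase 'd': 5 ⇒ 6;  out={0}∪out(6)={0,2}

Run:
i=0 'd': node 0→1
i=1 'c': node 1→0 (fail-walked)
i=2 'a': node 0→0
i=3 'b': node 0→5  → match P1@[3:3]
i=4 'b': node 5→5 (fail-walked)  → match P1@[4:4]
i=5 'c': node 5→0 (fail-walked)
i=6 'b': node 0→5  → match P1@[6:6]
i=7 'd': node 5→6  → match P2@[6:7]
i=8 'd': node 6→2 (fail-walked)
i=9 'b': node 2→3  → match P1@[9:9]
i=10 'd': node 3→4  → match P0@[7:10],P2@[9:10]
i=11 'b': node 4→5 (fail-walked)  → match P1@[11:11]
i=12 'd': node 5→6  → match P2@[11:12]
i=13 'b': node 6→5 (fail-walked)  → match P1@[13:13]
i=14 'd': node 5→6  → match P2@[13:14]
i=15 'd': node 6→2 (fail-walked)
i=16 'b': node 2→3  → match P1@[16:16]
i=17 'd': node 3→4  → match P0@[14:17],P2@[16:17]
i=18 'd': node 4→2 (fail-walked)
i=19 'd': node 2→2 (fail-walked)
i=20 'b': node 2→3  → match P1@[20:20]
i=21 'd': node 3→4  → match P0@[18:21],P2@[20:21]
i=22 'd': node 4→2 (fail-walked)
i=23 'd': node 2→2 (fail-walked)
i=24 'b': node 2→3  → match P1@[24:24]
i=25 'd': node 3→4  → match P0@[22:25],P2@[24:25]
i=26 'b': node 4→5 (fail-walked)  → match P1@[26:26]
i=27 'd': node 5→6  → match P2@[26:27]
i=28 'd': node 6→2 (fail-walked)
i=29 'b': node 2→3  → match P1@[29:29]
i=30 'd': node 3→4  → match P0@[27:30],P2@[29:30]
i=31 'a': node 4→0 (fail-walked)
i=32 'b': node 0→5  → match P1@[32:32]
i=33 'a': node 5→0 (fail-walked)
i=34 'c': node 0→0
i=35 'b': node 0→5  → match P1@[35:35]
i=36 'd': node 5→6  → match P2@[35:36]
i=37 'd': node 6→2 (fail-walked)
i=38 'b': node 2→3  → match P1@[38:38]
i=39 'd': node 3→4  → match P0@[36:39],P2@[38:39]
i=40 'a': node 4→0 (fail-walked)
i=41 'b': node 0→5  → match P1@[41:41]
i=42 'd': node 5→6  → match P2@[41:42]
i=43 'c': node 6→0 (fail-walked)
i=44 'b': node 0→5  → match P1@[44:44]
i=45 'b': node 5→5 (fail-walked)  → match P1@[45:45]
i=46 'd': node 5→6  → match P2@[45:46]
i=47 'd': node 6→2 (fail-walked)
i=48 'd': node 2→2 (fail-walked)
i=49 'b': node 2→3  → match P1@[49:49]

Result: [[3,1],[4,1],[6,1],[7,2],[9,1],[10,0],[10,2],[11,1],[12,2],[13,1],[14,2],[16,1],[17,0],[17,2],[20,1],[21,0],[21,2],[24,1],[25,0],[25,2],[26,1],[27,2],[29,1],[30,0],[30,2],[32,1],[35,1],[36,2],[38,1],[39,0],[39,2],[41,1],[42,2],[44,1],[45,1],[46,2],[49,1]]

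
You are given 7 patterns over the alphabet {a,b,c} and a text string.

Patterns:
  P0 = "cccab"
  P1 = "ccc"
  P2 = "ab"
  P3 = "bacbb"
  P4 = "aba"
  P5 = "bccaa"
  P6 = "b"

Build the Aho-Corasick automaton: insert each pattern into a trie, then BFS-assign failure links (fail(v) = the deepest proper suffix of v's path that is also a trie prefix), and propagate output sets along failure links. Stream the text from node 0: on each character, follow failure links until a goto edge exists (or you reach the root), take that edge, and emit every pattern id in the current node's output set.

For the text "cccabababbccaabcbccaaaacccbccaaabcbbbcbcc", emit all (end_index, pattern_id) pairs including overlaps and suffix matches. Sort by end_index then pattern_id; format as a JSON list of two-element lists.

Build automaton:
Trie nodes:
  0='ε' goto a→6 b→8 c→1
  1='c' goto c→2
  2='cc' goto c→3
  3='ccc' goto a→4  [P1 ends]
  4='ccca' goto b→5
  5='cccab' goto ·  [P0 ends]
  6='a' goto b→7
  7='ab' goto a→13  [P2 ends]
  8='b' goto a→9 c→14  [P6 ends]
  9='ba' goto c→10
  10='bac' goto b→11
  11='bacb' goto b→12
  12='bacbb' goto ·  [P3 ends]
  13='aba' goto ·  [P4 ends]
  14='bc' goto c→15
  15='bcc' goto a→16
  16='bcca' goto a→17
  17='bccaa' goto ·  [P5 ends]

Failure links (BFS by depth):
  fail(1) 'c': from fail(0)=0 chase 'c': 0 ⇒ 0;  out=∅∪out(0)=∅
  fail(6) 'a': from fail(0)=0 chase 'a': 0 ⇒ 0;  out=∅∪out(0)=∅
  fail(8) 'b': from fail(0)=0 chase 'b': 0 ⇒ 0;  out={6}∪out(0)={6}
  fail(2) 'cc': from fail(1)=0 chase 'c': 0 ⇒ 1;  out=∅∪out(1)=∅
  fail(7) 'ab': from fail(6)=0 chase 'b': 0 ⇒ 8;  out={2}∪out(8)={2,6}
  fail(9) 'ba': from fail(8)=0 chase 'a': 0 ⇒ 6;  out=∅∪out(6)=∅
  fail(14) 'bc': from fail(8)=0 chase 'c': 0 ⇒ 1;  out=∅∪out(1)=∅
  fail(3) 'ccc': from fail(2)=1 chase 'c': 1 ⇒ 2;  out={1}∪out(2)={1}
  fail(10) 'bac': from fail(9)=6 chase 'c': 6→0 ⇒ 1;  out=∅∪out(1)=∅
  fail(13) 'aba': from fail(7)=8 chase 'a': 8 ⇒ 9;  out={4}∪out(9)={4}
  fail(15) 'bcc': from fail(14)=1 chase 'c': 1 ⇒ 2;  out=∅∪out(2)=∅
  fail(4) 'ccca': from fail(3)=2 chase 'a': 2→1→0 ⇒ 6;  out=∅∪out(6)=∅
  fail(11) 'bacb': from fail(10)=1 chase 'b': 1→0 ⇒ 8;  out=∅∪out(8)={6}
  fail(16) 'bcca': from fail(15)=2 chase 'a': 2→1→0 ⇒ 6;  out=∅∪out(6)=∅
  fail(5) 'cccab': from fail(4)=6 chase 'b': 6 ⇒ 7;  out={0}∪out(7)={0,2,6}
  fail(12) 'bacbb': from fail(11)=8 chase 'b': 8→0 ⇒ 8;  out={3}∪out(8)={3,6}
  fail(17) 'bccaa': from fail(16)=6 chase 'a': 6→0 ⇒ 6;  out={5}∪out(6)={5}

Run:
pos 0 'c': at 1
pos 1 'c': at 2
pos 2 'c': at 3  emit P1@[0:2]
pos 3 'a': at 4
pos 4 'b': at 5  emit P0@[0:4],P2@[3:4],P6@[4:4]
pos 5 'a': at 13 (fail-walked)  emit P4@[3:5]
pos 6 'b': at 7 (fail-walked)  emit P2@[5:6],P6@[6:6]
pos 7 'a': at 13  emit P4@[5:7]
pos 8 'b': at 7 (fail-walked)  emit P2@[7:8],P6@[8:8]
pos 9 'b': at 8 (fail-walked)  emit P6@[9:9]
pos 10 'c': at 14
pos 11 'c': at 15
pos 12 'a': at 16
pos 13 'a': at 17  emit P5@[9:13]
pos 14 'b': at 7 (fail-walked)  emit P2@[13:14],P6@[14:14]
pos 15 'c': at 14 (fail-walked)
pos 16 'b': at 8 (fail-walked)  emit P6@[16:16]
pos 17 'c': at 14
pos 18 'c': at 15
pos 19 'a': at 16
pos 20 'a': at 17  emit P5@[16:20]
pos 21 'a': at 6 (fail-walked)
pos 22 'a': at 6 (fail-walked)
pos 23 'c': at 1 (fail-walked)
pos 24 'c': at 2
pos 25 'c': at 3  emit P1@[23:25]
pos 26 'b': at 8 (fail-walked)  emit P6@[26:26]
pos 27 'c': at 14
pos 28 'c': at 15
pos 29 'a': at 16
pos 30 'a': at 17  emit P5@[26:30]
pos 31 'a': at 6 (fail-walked)
pos 32 'b': at 7  emit P2@[31:32],P6@[32:32]
pos 33 'c': at 14 (fail-walked)
pos 34 'b': at 8 (fail-walked)  emit P6@[34:34]
pos 35 'b': at 8 (fail-walked)  emit P6@[35:35]
pos 36 'b': at 8 (fail-walked)  emit P6@[36:36]
pos 37 'c': at 14
pos 38 'b': at 8 (fail-walked)  emit P6@[38:38]
pos 39 'c': at 14
pos 40 'c': at 15

All matches (sorted): [[2,1],[4,0],[4,2],[4,6],[5,4],[6,2],[6,6],[7,4],[8,2],[8,6],[9,6],[13,5],[14,2],[14,6],[16,6],[20,5],[25,1],[26,6],[30,5],[32,2],[32,6],[34,6],[35,6],[36,6],[38,6]]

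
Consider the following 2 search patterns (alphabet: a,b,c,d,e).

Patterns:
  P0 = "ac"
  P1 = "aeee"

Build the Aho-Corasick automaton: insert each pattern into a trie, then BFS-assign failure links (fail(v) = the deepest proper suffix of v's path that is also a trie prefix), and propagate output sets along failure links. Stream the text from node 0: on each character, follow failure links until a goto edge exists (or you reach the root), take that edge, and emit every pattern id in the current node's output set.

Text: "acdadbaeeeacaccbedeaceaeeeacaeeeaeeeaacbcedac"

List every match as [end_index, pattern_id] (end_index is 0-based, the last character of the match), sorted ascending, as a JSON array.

Construct AC machine:
Trie (insert patterns):
  0='ε' goto a→1
  1='a' goto c→2 e→3
  2='ac' goto ·  [P0 ends]
  3='ae' goto e→4
  4='aee' goto e→5
  5='aeee' goto ·  [P1 ends]

Failure links (BFS by depth):
  n1('a'): parent n0 fail=0; on 'a' 0 → fail=0;  out ∅∪∅=∅
  n2('ac'): parent n1 fail=0; on 'c' 0 → fail=0;  out {0}∪∅={0}
  n3('ae'): parent n1 fail=0; on 'e' 0 → fail=0;  out ∅∪∅=∅
  n4('aee'): parent n3 fail=0; on 'e' 0 → fail=0;  out ∅∪∅=∅
  n5('aeee'): parent n4 fail=0; on 'e' 0 → fail=0;  out {1}∪∅={1}

Scan:
pos 0 'a': at 1
pos 1 'c': at 2  → match P0@[0:1]
pos 2 'd': at 0 (via fail)
pos 3 'a': at 1
pos 4 'd': at 0 (via fail)
pos 5 'b': at 0
pos 6 'a': at 1
pos 7 'e': at 3
pos 8 'e': at 4
pos 9 'e': at 5  → match P1@[6:9]
pos 10 'a': at 1 (via fail)
pos 11 'c': at 2  → match P0@[10:11]
pos 12 'a': at 1 (via fail)
pos 13 'c': at 2  → match P0@[12:13]
pos 14 'c': at 0 (via fail)
pos 15 'b': at 0
pos 16 'e': at 0
pos 17 'd': at 0
pos 18 'e': at 0
pos 19 'a': at 1
pos 20 'c': at 2  → match P0@[19:20]
pos 21 'e': at 0 (via fail)
pos 22 'a': at 1
pos 23 'e': at 3
pos 24 'e': at 4
pos 25 'e': at 5  → match P1@[22:25]
pos 26 'a': at 1 (via fail)
pos 27 'c': at 2  → match P0@[26:27]
pos 28 'a': at 1 (via fail)
pos 29 'e': at 3
pos 30 'e': at 4
pos 31 'e': at 5  → match P1@[28:31]
pos 32 'a': at 1 (via fail)
pos 33 'e': at 3
pos 34 'e': at 4
pos 35 'e': at 5  → match P1@[32:35]
pos 36 'a': at 1 (via fail)
pos 37 'a': at 1 (via fail)
pos 38 'c': at 2  → match P0@[37:38]
pos 39 'b': at 0 (via fail)
pos 40 'c': at 0
pos 41 'e': at 0
pos 42 'd': at 0
pos 43 'a': at 1
pos 44 'c': at 2  → match P0@[43:44]

Matches: [[1,0],[9,1],[11,0],[13,0],[20,0],[25,1],[27,0],[31,1],[35,1],[38,0],[44,0]]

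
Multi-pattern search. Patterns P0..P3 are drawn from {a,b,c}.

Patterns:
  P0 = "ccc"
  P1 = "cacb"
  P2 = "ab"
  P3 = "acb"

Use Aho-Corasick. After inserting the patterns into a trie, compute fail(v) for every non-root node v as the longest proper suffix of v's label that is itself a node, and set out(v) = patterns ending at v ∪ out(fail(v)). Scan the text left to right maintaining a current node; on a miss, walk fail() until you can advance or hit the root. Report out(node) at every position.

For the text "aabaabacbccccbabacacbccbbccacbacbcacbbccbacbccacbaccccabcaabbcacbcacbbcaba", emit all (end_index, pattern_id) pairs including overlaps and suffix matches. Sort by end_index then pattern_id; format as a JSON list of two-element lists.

Build:
Trie nodes:
  0='ε' goto a→7 c→1
  1='c' goto a→4 c→2
  2='cc' goto c→3
  3='ccc' goto ·  ←P0
  4='ca' goto c→5
  5='cac' goto b→6
  6='cacb' goto ·  ←P1
  7='a' goto b→8 c→9
  8='ab' goto ·  ←P2
  9='ac' goto b→10
  10='acb' goto ·  ←P3

Failure links (BFS by depth):
  fail(1) 'c': from fail(0)=0 chase 'c': 0 ⇒ 0;  out=∅∪out(0)=∅
  fail(7) 'a': from fail(0)=0 chase 'a': 0 ⇒ 0;  out=∅∪out(0)=∅
  fail(2) 'cc': from fail(1)=0 chase 'c': 0 ⇒ 1;  out=∅∪out(1)=∅
  fail(4) 'ca': from fail(1)=0 chase 'a': 0 ⇒ 7;  out=∅∪out(7)=∅
  fail(8) 'ab': from fail(7)=0 chase 'b': 0 ⇒ 0;  out={2}∪out(0)={2}
  fail(9) 'ac': from fail(7)=0 chase 'c': 0 ⇒ 1;  out=∅∪out(1)=∅
  fail(3) 'ccc': from fail(2)=1 chase 'c': 1 ⇒ 2;  out={0}∪out(2)={0}
  fail(5) 'cac': from fail(4)=7 chase 'c': 7 ⇒ 9;  out=∅∪out(9)=∅
  fail(10) 'acb': from fail(9)=1 chase 'b': 1→0 ⇒ 0;  out={3}∪out(0)={3}
  fail(6) 'cacb': from fail(5)=9 chase 'b': 9 ⇒ 10;  out={1}∪out(10)={1,3}

Run:
i=0 'a': node 0→7
i=1 'a': node 7→7 (via fail)
i=2 'b': node 7→8  emit P2@[1:2]
i=3 'a': node 8→7 (via fail)
i=4 'a': node 7→7 (via fail)
i=5 'b': node 7→8  emit P2@[4:5]
i=6 'a': node 8→7 (via fail)
i=7 'c': node 7→9
i=8 'b': node 9→10  emit P3@[6:8]
i=9 'c': node 10→1 (via fail)
i=10 'c': node 1→2
i=11 'c': node 2→3  emit P0@[9:11]
i=12 'c': node 3→3 (via fail)  emit P0@[10:12]
i=13 'b': node 3→0 (via fail)
i=14 'a': node 0→7
i=15 'b': node 7→8  emit P2@[14:15]
i=16 'a': node 8→7 (via fail)
i=17 'c': node 7→9
i=18 'a': node 9→4 (via fail)
i=19 'c': node 4→5
i=20 'b': node 5→6  emit P1@[17:20],P3@[18:20]
i=21 'c': node 6→1 (via fail)
i=22 'c': node 1→2
i=23 'b': node 2→0 (via fail)
i=24 'b': node 0→0
i=25 'c': node 0→1
i=26 'c': node 1→2
i=27 'a': node 2→4 (via fail)
i=28 'c': node 4→5
i=29 'b': node 5→6  emit P1@[26:29],P3@[27:29]
i=30 'a': node 6→7 (via fail)
i=31 'c': node 7→9
i=32 'b': node 9→10  emit P3@[30:32]
i=33 'c': node 10→1 (via fail)
i=34 'a': node 1→4
i=35 'c': node 4→5
i=36 'b': node 5→6  emit P1@[33:36],P3@[34:36]
i=37 'b': node 6→0 (via fail)
i=38 'c': node 0→1
i=39 'c': node 1→2
i=40 'b': node 2→0 (via fail)
i=41 'a': node 0→7
i=42 'c': node 7→9
i=43 'b': node 9→10  emit P3@[41:43]
i=44 'c': node 10→1 (via fail)
i=45 'c': node 1→2
i=46 'a': node 2→4 (via fail)
i=47 'c': node 4→5
i=48 'b': node 5→6  emit P1@[45:48],P3@[46:48]
i=49 'a': node 6→7 (via fail)
i=50 'c': node 7→9
i=51 'c': node 9→2 (via fail)
i=52 'c': node 2→3  emit P0@[50:52]
i=53 'c': node 3→3 (via fail)  emit P0@[51:53]
i=54 'a': node 3→4 (via fail)
i=55 'b': node 4→8 (via fail)  emit P2@[54:55]
i=56 'c': node 8→1 (via fail)
i=57 'a': node 1→4
i=58 'a': node 4→7 (via fail)
i=59 'b': node 7→8  emit P2@[58:59]
i=60 'b': node 8→0 (via fail)
i=61 'c': node 0→1
i=62 'a': node 1→4
i=63 'c': node 4→5
i=64 'b': node 5→6  emit P1@[61:64],P3@[62:64]
i=65 'c': node 6→1 (via fail)
i=66 'a': node 1→4
i=67 'c': node 4→5
i=68 'b': node 5→6  emit P1@[65:68],P3@[66:68]
i=69 'b': node 6→0 (via fail)
i=70 'c': node 0→1
i=71 'a': node 1→4
i=72 'b': node 4→8 (via fail)  emit P2@[71:72]
i=73 'a': node 8→7 (via fail)

Result: [[2,2],[5,2],[8,3],[11,0],[12,0],[15,2],[20,1],[20,3],[29,1],[29,3],[32,3],[36,1],[36,3],[43,3],[48,1],[48,3],[52,0],[53,0],[55,2],[59,2],[64,1],[64,3],[68,1],[68,3],[72,2]]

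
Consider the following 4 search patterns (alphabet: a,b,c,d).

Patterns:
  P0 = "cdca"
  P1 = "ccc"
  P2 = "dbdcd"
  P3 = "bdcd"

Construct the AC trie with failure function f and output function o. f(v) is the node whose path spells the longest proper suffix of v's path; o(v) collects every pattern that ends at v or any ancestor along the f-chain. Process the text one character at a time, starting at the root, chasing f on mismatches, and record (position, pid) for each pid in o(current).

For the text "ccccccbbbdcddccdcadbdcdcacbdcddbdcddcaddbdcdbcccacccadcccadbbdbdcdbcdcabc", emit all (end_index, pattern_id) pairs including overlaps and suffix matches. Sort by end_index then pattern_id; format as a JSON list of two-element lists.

Construct AC machine:
Trie (insert patterns):
  n0 'ε': b→12 c→1 d→7
  n1 'c': c→5 d→2
  n2 'cd': c→3
  n3 'cdc': a→4
  n4 'cdca': ·  [P0 ends]
  n5 'cc': c→6
  n6 'ccc': ·  [P1 ends]
  n7 'd': b→8
  n8 'db': d→9
  n9 'dbd': c→10
  n10 'dbdc': d→11
  n11 'dbdcd': ·  [P2 ends]
  n12 'b': d→13
  n13 'bd': c→14
  n14 'bdc': d→15
  n15 'bdcd': ·  [P3 ends]

BFS fail/out derivation:
  n1('c'): parent n0 fail=0; on 'c' 0 → fail=0;  out ∅∪∅=∅
  n7('d'): parent n0 fail=0; on 'd' 0 → fail=0;  out ∅∪∅=∅
  n12('b'): parent n0 fail=0; on 'b' 0 → fail=0;  out ∅∪∅=∅
  n2('cd'): parent n1 fail=0; on 'd' 0 → fail=7;  out ∅∪∅=∅
  n5('cc'): parent n1 fail=0; on 'c' 0 → fail=1;  out ∅∪∅=∅
  n8('db'): parent n7 fail=0; on 'b' 0 → fail=12;  out ∅∪∅=∅
  n13('bd'): parent n12 fail=0; on 'd' 0 → fail=7;  out ∅∪∅=∅
  n3('cdc'): parent n2 fail=7; on 'c' 7→0 → fail=1;  out ∅∪∅=∅
  n6('ccc'): parent n5 fail=1; on 'c' 1 → fail=5;  out {1}∪∅={1}
  n9('dbd'): parent n8 fail=12; on 'd' 12 → fail=13;  out ∅∪∅=∅
  n14('bdc'): parent n13 fail=7; on 'c' 7→0 → fail=1;  out ∅∪∅=∅
  n4('cdca'): parent n3 fail=1; on 'a' 1→0 → fail=0;  out {0}∪∅={0}
  n10('dbdc'): parent n9 fail=13; on 'c' 13 → fail=14;  out ∅∪∅=∅
  n15('bdcd'): parent n14 fail=1; on 'd' 1 → fail=2;  out {3}∪∅={3}
  n11('dbdcd'): parent n10 fail=14; on 'd' 14 → fail=15;  out {2}∪{3}={2,3}

Text stream:
i=0 'c': node 0→1
i=1 'c': node 1→5
i=2 'c': node 5→6  ** P1@[0:2]
i=3 'c': node 6→6 (fail-walked)  ** P1@[1:3]
i=4 'c': node 6→6 (fail-walked)  ** P1@[2:4]
i=5 'c': node 6→6 (fail-walked)  ** P1@[3:5]
i=6 'b': node 6→12 (fail-walked)
i=7 'b': node 12→12 (fail-walked)
i=8 'b': node 12→12 (fail-walked)
i=9 'd': node 12→13
i=10 'c': node 13→14
i=11 'd': node 14→15  ** P3@[8:11]
i=12 'd': node 15→7 (fail-walked)
i=13 'c': node 7→1 (fail-walked)
i=14 'c': node 1→5
i=15 'd': node 5→2 (fail-walked)
i=16 'c': node 2→3
i=17 'a': node 3→4  ** P0@[14:17]
i=18 'd': node 4→7 (fail-walked)
i=19 'b': node 7→8
i=20 'd': node 8→9
i=21 'c': node 9→10
i=22 'd': node 10→11  ** P2@[18:22],P3@[19:22]
i=23 'c': node 11→3 (fail-walked)
i=24 'a': node 3→4  ** P0@[21:24]
i=25 'c': node 4→1 (fail-walked)
i=26 'b': node 1→12 (fail-walked)
i=27 'd': node 12→13
i=28 'c': node 13→14
i=29 'd': node 14→15  ** P3@[26:29]
i=30 'd': node 15→7 (fail-walked)
i=31 'b': node 7→8
i=32 'd': node 8→9
i=33 'c': node 9→10
i=34 'd': node 10→11  ** P2@[30:34],P3@[31:34]
i=35 'd': node 11→7 (fail-walked)
i=36 'c': node 7→1 (fail-walked)
i=37 'a': node 1→0 (fail-walked)
i=38 'd': node 0→7
i=39 'd': node 7→7 (fail-walked)
i=40 'b': node 7→8
i=41 'd': node 8→9
i=42 'c': node 9→10
i=43 'd': node 10→11  ** P2@[39:43],P3@[40:43]
i=44 'b': node 11→8 (fail-walked)
i=45 'c': node 8→1 (fail-walked)
i=46 'c': node 1→5
i=47 'c': node 5→6  ** P1@[45:47]
i=48 'a': node 6→0 (fail-walked)
i=49 'c': node 0→1
i=50 'c': node 1→5
i=51 'c': node 5→6  ** P1@[49:51]
i=52 'a': node 6→0 (fail-walked)
i=53 'd': node 0→7
i=54 'c': node 7→1 (fail-walked)
i=55 'c': node 1→5
i=56 'c': node 5→6  ** P1@[54:56]
i=57 'a': node 6→0 (fail-walked)
i=58 'd': node 0→7
i=59 'b': node 7→8
i=60 'b': node 8→12 (fail-walked)
i=61 'd': node 12→13
i=62 'b': node 13→8 (fail-walked)
i=63 'd': node 8→9
i=64 'c': node 9→10
i=65 'd': node 10→11  ** P2@[61:65],P3@[62:65]
i=66 'b': node 11→8 (fail-walked)
i=67 'c': node 8→1 (fail-walked)
i=68 'd': node 1→2
i=69 'c': node 2→3
i=70 'a': node 3→4  ** P0@[67:70]
i=71 'b': node 4→12 (fail-walked)
i=72 'c': node 12→1 (fail-walked)

All matches (sorted): [[2,1],[3,1],[4,1],[5,1],[11,3],[17,0],[22,2],[22,3],[24,0],[29,3],[34,2],[34,3],[43,2],[43,3],[47,1],[51,1],[56,1],[65,2],[65,3],[70,0]]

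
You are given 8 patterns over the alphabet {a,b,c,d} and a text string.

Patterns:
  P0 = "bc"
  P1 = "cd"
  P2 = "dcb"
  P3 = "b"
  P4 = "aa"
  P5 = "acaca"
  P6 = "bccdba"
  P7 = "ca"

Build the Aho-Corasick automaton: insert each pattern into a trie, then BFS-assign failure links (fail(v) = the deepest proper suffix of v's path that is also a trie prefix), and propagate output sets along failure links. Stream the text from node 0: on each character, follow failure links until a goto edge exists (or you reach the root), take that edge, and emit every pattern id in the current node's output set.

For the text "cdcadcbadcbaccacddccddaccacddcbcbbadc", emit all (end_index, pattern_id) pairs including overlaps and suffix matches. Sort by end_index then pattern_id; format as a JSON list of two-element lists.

Build:
Trie (insert patterns):
  0='ε' goto a→8 b→1 c→3 d→5
  1='b' goto c→2  ←P3
  2='bc' goto c→14  ←P0
  3='c' goto a→18 d→4
  4='cd' goto ·  ←P1
  5='d' goto c→6
  6='dc' goto b→7
  7='dcb' goto ·  ←P2
  8='a' goto a→9 c→10
  9='aa' goto ·  ←P4
  10='ac' goto a→11
  11='aca' goto c→12
  12='acac' goto a→13
  13='acaca' goto ·  ←P5
  14='bcc' goto d→15
  15='bccd' goto b→16
  16='bccdb' goto a→17
  17='bccdba' goto ·  ←P6
  18='ca' goto ·  ←P7

BFS fail/out derivation:
  n1('b'): parent n0 fail=0; on 'b' 0 → fail=0;  out {3}∪∅={3}
  n3('c'): parent n0 fail=0; on 'c' 0 → fail=0;  out ∅∪∅=∅
  n5('d'): parent n0 fail=0; on 'd' 0 → fail=0;  out ∅∪∅=∅
  n8('a'): parent n0 fail=0; on 'a' 0 → fail=0;  out ∅∪∅=∅
  n2('bc'): parent n1 fail=0; on 'c' 0 → fail=3;  out {0}∪∅={0}
  n4('cd'): parent n3 fail=0; on 'd' 0 → fail=5;  out {1}∪∅={1}
  n6('dc'): parent n5 fail=0; on 'c' 0 → fail=3;  out ∅∪∅=∅
  n9('aa'): parent n8 fail=0; on 'a' 0 → fail=8;  out {4}∪∅={4}
  n10('ac'): parent n8 fail=0; on 'c' 0 → fail=3;  out ∅∪∅=∅
  n18('ca'): parent n3 fail=0; on 'a' 0 → fail=8;  out {7}∪∅={7}
  n7('dcb'): parent n6 fail=3; on 'b' 3→0 → fail=1;  out {2}∪{3}={2,3}
  n11('aca'): parent n10 fail=3; on 'a' 3 → fail=18;  out ∅∪{7}={7}
  n14('bcc'): parent n2 fail=3; on 'c' 3→0 → fail=3;  out ∅∪∅=∅
  n12('acac'): parent n11 fail=18; on 'c' 18→8 → fail=10;  out ∅∪∅=∅
  n15('bccd'): parent n14 fail=3; on 'd' 3 → fail=4;  out ∅∪{1}={1}
  n13('acaca'): parent n12 fail=10; on 'a' 10 → fail=11;  out {5}∪{7}={5,7}
  n16('bccdb'): parent n15 fail=4; on 'b' 4→5→0 → fail=1;  out ∅∪{3}={3}
  n17('bccdba'): parent n16 fail=1; on 'a' 1→0 → fail=8;  out {6}∪∅={6}

Run:
i=0 'c': node 0→3
i=1 'd': node 3→4  ** P1@[0:1]
i=2 'c': node 4→6 (fail-walked)
i=3 'a': node 6→18 (fail-walked)  ** P7@[2:3]
i=4 'd': node 18→5 (fail-walked)
i=5 'c': node 5→6
i=6 'b': node 6→7  ** P2@[4:6],P3@[6:6]
i=7 'a': node 7→8 (fail-walked)
i=8 'd': node 8→5 (fail-walked)
i=9 'c': node 5→6
i=10 'b': node 6→7  ** P2@[8:10],P3@[10:10]
i=11 'a': node 7→8 (fail-walked)
i=12 'c': node 8→10
i=13 'c': node 10→3 (fail-walked)
i=14 'a': node 3→18  ** P7@[13:14]
i=15 'c': node 18→10 (fail-walked)
i=16 'd': node 10→4 (fail-walked)  ** P1@[15:16]
i=17 'd': node 4→5 (fail-walked)
i=18 'c': node 5→6
i=19 'c': node 6→3 (fail-walked)
i=20 'd': node 3→4  ** P1@[19:20]
i=21 'd': node 4→5 (fail-walked)
i=22 'a': node 5→8 (fail-walked)
i=23 'c': node 8→10
i=24 'c': node 10→3 (fail-walked)
i=25 'a': node 3→18  ** P7@[24:25]
i=26 'c': node 18→10 (fail-walked)
i=27 'd': node 10→4 (fail-walked)  ** P1@[26:27]
i=28 'd': node 4→5 (fail-walked)
i=29 'c': node 5→6
i=30 'b': node 6→7  ** P2@[28:30],P3@[30:30]
i=31 'c': node 7→2 (fail-walked)  ** P0@[30:31]
i=32 'b': node 2→1 (fail-walked)  ** P3@[32:32]
i=33 'b': node 1→1 (fail-walked)  ** P3@[33:33]
i=34 'a': node 1→8 (fail-walked)
i=35 'd': node 8→5 (fail-walked)
i=36 'c': node 5→6

Matches: [[1,1],[3,7],[6,2],[6,3],[10,2],[10,3],[14,7],[16,1],[20,1],[25,7],[27,1],[30,2],[30,3],[31,0],[32,3],[33,3]]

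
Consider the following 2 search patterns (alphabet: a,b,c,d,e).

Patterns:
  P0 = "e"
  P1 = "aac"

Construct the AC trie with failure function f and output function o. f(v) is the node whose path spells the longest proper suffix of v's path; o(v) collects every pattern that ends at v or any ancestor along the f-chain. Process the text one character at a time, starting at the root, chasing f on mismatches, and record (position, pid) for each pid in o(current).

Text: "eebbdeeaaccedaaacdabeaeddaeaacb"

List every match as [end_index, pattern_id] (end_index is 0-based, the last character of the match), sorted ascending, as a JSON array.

Build:
Trie nodes:
  0='ε' goto a→2 e→1
  1='e' goto ·  ←P0
  2='a' goto a→3
  3='aa' goto c→4
  4='aac' goto ·  ←P1

Failure links (BFS by depth):
  fail(1) 'e': from fail(0)=0 chase 'e': 0 ⇒ 0;  out={0}∪out(0)={0}
  fail(2) 'a': from fail(0)=0 chase 'a': 0 ⇒ 0;  out=∅∪out(0)=∅
  fail(3) 'aa': from fail(2)=0 chase 'a': 0 ⇒ 2;  out=∅∪out(2)=∅
  fail(4) 'aac': from fail(3)=2 chase 'c': 2→0 ⇒ 0;  out={1}∪out(0)={1}

Scan:
[0] read 'e'  n0⇒n1  → match P0@[0:0]
[1] read 'e'  n1⇒n1 ·f  → match P0@[1:1]
[2] read 'b'  n1⇒n0 ·f
[3] read 'b'  n0⇒n0
[4] read 'd'  n0⇒n0
[5] read 'e'  n0⇒n1  → match P0@[5:5]
[6] read 'e'  n1⇒n1 ·f  → match P0@[6:6]
[7] read 'a'  n1⇒n2 ·f
[8] read 'a'  n2⇒n3
[9] read 'c'  n3⇒n4  → match P1@[7:9]
[10] read 'c'  n4⇒n0 ·f
[11] read 'e'  n0⇒n1  → match P0@[11:11]
[12] read 'd'  n1⇒n0 ·f
[13] read 'a'  n0⇒n2
[14] read 'a'  n2⇒n3
[15] read 'a'  n3⇒n3 ·f
[16] read 'c'  n3⇒n4  → match P1@[14:16]
[17] read 'd'  n4⇒n0 ·f
[18] read 'a'  n0⇒n2
[19] read 'b'  n2⇒n0 ·f
[20] read 'e'  n0⇒n1  → match P0@[20:20]
[21] read 'a'  n1⇒n2 ·f
[22] read 'e'  n2⇒n1 ·f  → match P0@[22:22]
[23] read 'd'  n1⇒n0 ·f
[24] read 'd'  n0⇒n0
[25] read 'a'  n0⇒n2
[26] read 'e'  n2⇒n1 ·f  → match P0@[26:26]
[27] read 'a'  n1⇒n2 ·f
[28] read 'a'  n2⇒n3
[29] read 'c'  n3⇒n4  → match P1@[27:29]
[30] read 'b'  n4⇒n0 ·f

Matches: [[0,0],[1,0],[5,0],[6,0],[9,1],[11,0],[16,1],[20,0],[22,0],[26,0],[29,1]]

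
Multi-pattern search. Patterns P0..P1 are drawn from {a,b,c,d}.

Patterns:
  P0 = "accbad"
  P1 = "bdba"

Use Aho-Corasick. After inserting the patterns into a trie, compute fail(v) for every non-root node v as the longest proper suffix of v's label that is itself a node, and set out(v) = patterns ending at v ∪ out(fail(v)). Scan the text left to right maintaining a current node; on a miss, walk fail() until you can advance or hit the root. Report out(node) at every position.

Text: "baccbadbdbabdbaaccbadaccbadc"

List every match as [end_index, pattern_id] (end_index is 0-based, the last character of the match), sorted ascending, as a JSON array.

Build automaton:
Trie nodes:
  0='ε' goto a→1 b→7
  1='a' goto c→2
  2='ac' goto c→3
  3='acc' goto b→4
  4='accb' goto a→5
  5='accba' goto d→6
  6='accbad' goto ·  ←P0
  7='b' goto d→8
  8='bd' goto b→9
  9='bdb' goto a→10
  10='bdba' goto ·  ←P1

BFS fail/out derivation:
  fail(1) 'a': from fail(0)=0 chase 'a': 0 ⇒ 0;  out=∅∪out(0)=∅
  fail(7) 'b': from fail(0)=0 chase 'b': 0 ⇒ 0;  out=∅∪out(0)=∅
  fail(2) 'ac': from fail(1)=0 chase 'c': 0 ⇒ 0;  out=∅∪out(0)=∅
  fail(8) 'bd': from fail(7)=0 chase 'd': 0 ⇒ 0;  out=∅∪out(0)=∅
  fail(3) 'acc': from fail(2)=0 chase 'c': 0 ⇒ 0;  out=∅∪out(0)=∅
  fail(9) 'bdb': from fail(8)=0 chase 'b': 0 ⇒ 7;  out=∅∪out(7)=∅
  fail(4) 'accb': from fail(3)=0 chase 'b': 0 ⇒ 7;  out=∅∪out(7)=∅
  fail(10) 'bdba': from fail(9)=7 chase 'a': 7→0 ⇒ 1;  out={1}∪out(1)={1}
  fail(5) 'accba': from fail(4)=7 chase 'a': 7→0 ⇒ 1;  out=∅∪out(1)=∅
  fail(6) 'accbad': from fail(5)=1 chase 'd': 1→0 ⇒ 0;  out={0}∪out(0)={0}

Text stream:
[0] read 'b'  n0⇒n7
[1] read 'a'  n7⇒n1 (via fail)
[2] read 'c'  n1⇒n2
[3] read 'c'  n2⇒n3
[4] read 'b'  n3⇒n4
[5] read 'a'  n4⇒n5
[6] read 'd'  n5⇒n6  ** P0@[1:6]
[7] read 'b'  n6⇒n7 (via fail)
[8] read 'd'  n7⇒n8
[9] read 'b'  n8⇒n9
[10] read 'a'  n9⇒n10  ** P1@[7:10]
[11] read 'b'  n10⇒n7 (via fail)
[12] read 'd'  n7⇒n8
[13] read 'b'  n8⇒n9
[14] read 'a'  n9⇒n10  ** P1@[11:14]
[15] read 'a'  n10⇒n1 (via fail)
[16] read 'c'  n1⇒n2
[17] read 'c'  n2⇒n3
[18] read 'b'  n3⇒n4
[19] read 'a'  n4⇒n5
[20] read 'd'  n5⇒n6  ** P0@[15:20]
[21] read 'a'  n6⇒n1 (via fail)
[22] read 'c'  n1⇒n2
[23] read 'c'  n2⇒n3
[24] read 'b'  n3⇒n4
[25] read 'a'  n4⇒n5
[26] read 'd'  n5⇒n6  ** P0@[21:26]
[27] read 'c'  n6⇒n0 (via fail)

Matches: [[6,0],[10,1],[14,1],[20,0],[26,0]]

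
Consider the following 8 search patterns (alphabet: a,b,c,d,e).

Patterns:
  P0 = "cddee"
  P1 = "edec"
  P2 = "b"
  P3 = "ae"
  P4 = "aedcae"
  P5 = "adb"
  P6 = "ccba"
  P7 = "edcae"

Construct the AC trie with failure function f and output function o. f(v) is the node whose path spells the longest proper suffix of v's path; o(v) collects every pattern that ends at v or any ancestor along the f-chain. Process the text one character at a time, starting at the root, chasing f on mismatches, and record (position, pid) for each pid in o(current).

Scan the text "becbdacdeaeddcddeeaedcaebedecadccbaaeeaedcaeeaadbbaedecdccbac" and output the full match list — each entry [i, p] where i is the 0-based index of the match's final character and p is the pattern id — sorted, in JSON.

Build:
Trie nodes:
  n0 'ε': a→11 b→10 c→1 e→6
  n1 'c': c→19 d→2
  n2 'cd': d→3
  n3 'cdd': e→4
  n4 'cdde': e→5
  n5 'cddee': ·  ←P0
  n6 'e': d→7
  n7 'ed': c→22 e→8
  n8 'ede': c→9
  n9 'edec': ·  ←P1
  n10 'b': ·  ←P2
  n11 'a': d→17 e→12
  n12 'ae': d→13  ←P3
  n13 'aed': c→14
  n14 'aedc': a→15
  n15 'aedca': e→16
  n16 'aedcae': ·  ←P4
  n17 'ad': b→18
  n18 'adb': ·  ←P5
  n19 'cc': b→20
  n20 'ccb': a→21
  n21 'ccba': ·  ←P6
  n22 'edc': a→23
  n23 'edca': e→24
  n24 'edcae': ·  ←P7

BFS fail/out derivation:
  n1('c'): parent n0 fail=0; on 'c' 0 → fail=0;  out ∅∪∅=∅
  n6('e'): parent n0 fail=0; on 'e' 0 → fail=0;  out ∅∪∅=∅
  n10('b'): parent n0 fail=0; on 'b' 0 → fail=0;  out {2}∪∅={2}
  n11('a'): parent n0 fail=0; on 'a' 0 → fail=0;  out ∅∪∅=∅
  n2('cd'): parent n1 fail=0; on 'd' 0 → fail=0;  out ∅∪∅=∅
  n7('ed'): parent n6 fail=0; on 'd' 0 → fail=0;  out ∅∪∅=∅
  n12('ae'): parent n11 fail=0; on 'e' 0 → fail=6;  out {3}∪∅={3}
  n17('ad'): parent n11 fail=0; on 'd' 0 → fail=0;  out ∅∪∅=∅
  n19('cc'): parent n1 fail=0; on 'c' 0 → fail=1;  out ∅∪∅=∅
  n3('cdd'): parent n2 fail=0; on 'd' 0 → fail=0;  out ∅∪∅=∅
  n8('ede'): parent n7 fail=0; on 'e' 0 → fail=6;  out ∅∪∅=∅
  n13('aed'): parent n12 fail=6; on 'd' 6 → fail=7;  out ∅∪∅=∅
  n18('adb'): parent n17 fail=0; on 'b' 0 → fail=10;  out {5}∪{2}={2,5}
  n20('ccb'): parent n19 fail=1; on 'b' 1→0 → fail=10;  out ∅∪{2}={2}
  n22('edc'): parent n7 fail=0; on 'c' 0 → fail=1;  out ∅∪∅=∅
  n4('cdde'): parent n3 fail=0; on 'e' 0 → fail=6;  out ∅∪∅=∅
  n9('edec'): parent n8 fail=6; on 'c' 6→0 → fail=1;  out {1}∪∅={1}
  n14('aedc'): parent n13 fail=7; on 'c' 7 → fail=22;  out ∅∪∅=∅
  n21('ccba'): parent n20 fail=10; on 'a' 10→0 → fail=11;  out {6}∪∅={6}
  n23('edca'): parent n22 fail=1; on 'a' 1→0 → fail=11;  out ∅∪∅=∅
  n5('cddee'): parent n4 fail=6; on 'e' 6→0 → fail=6;  out {0}∪∅={0}
  n15('aedca'): parent n14 fail=22; on 'a' 22 → fail=23;  out ∅∪∅=∅
  n24('edcae'): parent n23 fail=11; on 'e' 11 → fail=12;  out {7}∪{3}={3,7}
  n16('aedcae'): parent n15 fail=23; on 'e' 23 → fail=24;  out {4}∪{3,7}={3,4,7}

Run:
i=0 'b': node 0→10  → match P2@[0:0]
i=1 'e': node 10→6 (fail-walked)
i=2 'c': node 6→1 (fail-walked)
i=3 'b': node 1→10 (fail-walked)  → match P2@[3:3]
i=4 'd': node 10→0 (fail-walked)
i=5 'a': node 0→11
i=6 'c': node 11→1 (fail-walked)
i=7 'd': node 1→2
i=8 'e': node 2→6 (fail-walked)
i=9 'a': node 6→11 (fail-walked)
i=10 'e': node 11→12  → match P3@[9:10]
i=11 'd': node 12→13
i=12 'd': node 13→0 (fail-walked)
i=13 'c': node 0→1
i=14 'd': node 1→2
i=15 'd': node 2→3
i=16 'e': node 3→4
i=17 'e': node 4→5  → match P0@[13:17]
i=18 'a': node 5→11 (fail-walked)
i=19 'e': node 11→12  → match P3@[18:19]
i=20 'd': node 12→13
i=21 'c': node 13→14
i=22 'a': node 14→15
i=23 'e': node 15→16  → match P3@[22:23],P4@[18:23],P7@[19:23]
i=24 'b': node 16→10 (fail-walked)  → match P2@[24:24]
i=25 'e': node 10→6 (fail-walked)
i=26 'd': node 6→7
i=27 'e': node 7→8
i=28 'c': node 8→9  → match P1@[25:28]
i=29 'a': node 9→11 (fail-walked)
i=30 'd': node 11→17
i=31 'c': node 17→1 (fail-walked)
i=32 'c': node 1→19
i=33 'b': node 19→20  → match P2@[33:33]
i=34 'a': node 20→21  → match P6@[31:34]
i=35 'a': node 21→11 (fail-walked)
i=36 'e': node 11→12  → match P3@[35:36]
i=37 'e': node 12→6 (fail-walked)
i=38 'a': node 6→11 (fail-walked)
i=39 'e': node 11→12  → match P3@[38:39]
i=40 'd': node 12→13
i=41 'c': node 13→14
i=42 'a': node 14→15
i=43 'e': node 15→16  → match P3@[42:43],P4@[38:43],P7@[39:43]
i=44 'e': node 16→6 (fail-walked)
i=45 'a': node 6→11 (fail-walked)
i=46 'a': node 11→11 (fail-walked)
i=47 'd': node 11→17
i=48 'b': node 17→18  → match P2@[48:48],P5@[46:48]
i=49 'b': node 18→10 (fail-walked)  → match P2@[49:49]
i=50 'a': node 10→11 (fail-walked)
i=51 'e': node 11→12  → match P3@[50:51]
i=52 'd': node 12→13
i=53 'e': node 13→8 (fail-walked)
i=54 'c': node 8→9  → match P1@[51:54]
i=55 'd': node 9→2 (fail-walked)
i=56 'c': node 2→1 (fail-walked)
i=57 'c': node 1→19
i=58 'b': node 19→20  → match P2@[58:58]
i=59 'a': node 20→21  → match P6@[56:59]
i=60 'c': node 21→1 (fail-walked)

Matches: [[0,2],[3,2],[10,3],[17,0],[19,3],[23,3],[23,4],[23,7],[24,2],[28,1],[33,2],[34,6],[36,3],[39,3],[43,3],[43,4],[43,7],[48,2],[48,5],[49,2],[51,3],[54,1],[58,2],[59,6]]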